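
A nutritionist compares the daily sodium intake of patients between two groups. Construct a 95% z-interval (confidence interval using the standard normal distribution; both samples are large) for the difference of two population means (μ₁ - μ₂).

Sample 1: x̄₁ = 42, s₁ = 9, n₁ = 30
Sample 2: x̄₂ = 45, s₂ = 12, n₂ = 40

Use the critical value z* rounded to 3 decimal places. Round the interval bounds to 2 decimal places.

Both samples are large (n₁ = 30 ≥ 30, n₂ = 40 ≥ 30), so a z-interval for the difference of means applies.

Point estimate: x̄₁ - x̄₂ = 42 - 45 = -3

Standard error: SE = √(s₁²/n₁ + s₂²/n₂)
= √(9²/30 + 12²/40)
= √(2.700000 + 3.600000)
= 2.509980

For 95% confidence, z* = 1.96 (from standard normal table)
Margin of error: E = z* × SE = 1.96 × 2.509980 = 4.9196

Z-interval: (x̄₁ - x̄₂) ± E = -3 ± 4.9196 = (-7.9196, 1.9196)

Rounded to 2 decimal places:

(-7.92, 1.92)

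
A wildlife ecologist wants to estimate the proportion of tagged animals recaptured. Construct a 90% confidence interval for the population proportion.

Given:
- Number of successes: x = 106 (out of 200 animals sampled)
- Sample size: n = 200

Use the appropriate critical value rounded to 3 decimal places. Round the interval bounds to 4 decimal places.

Sample proportion: p̂ = 106/200 = 0.530000

Check conditions for normal approximation:
  np̂ = 106 ≥ 10 ✓
  n(1-p̂) = 94 ≥ 10 ✓

The sample is large enough, so use a z-interval (normal approximation) for the proportion.

For 90% confidence, z* = 1.645 (from standard normal table)

Standard error: SE = √(p̂(1-p̂)/n) = √(0.530000×0.470000/200) = 0.03529164

Margin of error: E = z* × SE = 1.645 × 0.03529164 = 0.058055

Z-interval: p̂ ± E = 0.530000 ± 0.058055 = (0.471945, 0.588055)

Rounded to 4 decimal places:

(0.4719, 0.5881)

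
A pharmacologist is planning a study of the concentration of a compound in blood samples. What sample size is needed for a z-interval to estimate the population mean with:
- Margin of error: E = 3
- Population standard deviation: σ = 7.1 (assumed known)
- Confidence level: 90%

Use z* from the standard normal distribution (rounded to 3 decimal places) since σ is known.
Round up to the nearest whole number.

Using z* since population σ is known (z-interval formula).

For 90% confidence, z* = 1.645 (from standard normal table)

Sample size formula for z-interval: n = (z*σ/E)²

n = (1.645 × 7.1 / 3)²
  = (3.893167)²
  = 15.1567

Round up to the nearest whole number: n = 16

16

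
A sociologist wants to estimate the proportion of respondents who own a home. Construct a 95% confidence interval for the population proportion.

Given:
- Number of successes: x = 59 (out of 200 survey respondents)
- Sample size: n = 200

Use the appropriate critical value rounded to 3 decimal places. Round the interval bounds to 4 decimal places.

Sample proportion: p̂ = 59/200 = 0.295000

Check conditions for normal approximation:
  np̂ = 59 ≥ 10 ✓
  n(1-p̂) = 141 ≥ 10 ✓

The sample is large enough, so use a z-interval (normal approximation) for the proportion.

For 95% confidence, z* = 1.96 (from standard normal table)

Standard error: SE = √(p̂(1-p̂)/n) = √(0.295000×0.705000/200) = 0.03224709

Margin of error: E = z* × SE = 1.96 × 0.03224709 = 0.063204

Z-interval: p̂ ± E = 0.295000 ± 0.063204 = (0.231796, 0.358204)

Rounded to 4 decimal places:

(0.2318, 0.3582)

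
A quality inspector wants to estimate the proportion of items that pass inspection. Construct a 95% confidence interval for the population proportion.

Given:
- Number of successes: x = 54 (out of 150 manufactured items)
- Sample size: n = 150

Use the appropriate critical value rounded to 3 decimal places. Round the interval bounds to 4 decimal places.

Sample proportion: p̂ = 54/150 = 0.360000

Check conditions for normal approximation:
  np̂ = 54 ≥ 10 ✓
  n(1-p̂) = 96 ≥ 10 ✓

The sample is large enough, so use a z-interval (normal approximation) for the proportion.

For 95% confidence, z* = 1.96 (from standard normal table)

Standard error: SE = √(p̂(1-p̂)/n) = √(0.360000×0.640000/150) = 0.03919184

Margin of error: E = z* × SE = 1.96 × 0.03919184 = 0.076816

Z-interval: p̂ ± E = 0.360000 ± 0.076816 = (0.283184, 0.436816)

Rounded to 4 decimal places:

(0.2832, 0.4368)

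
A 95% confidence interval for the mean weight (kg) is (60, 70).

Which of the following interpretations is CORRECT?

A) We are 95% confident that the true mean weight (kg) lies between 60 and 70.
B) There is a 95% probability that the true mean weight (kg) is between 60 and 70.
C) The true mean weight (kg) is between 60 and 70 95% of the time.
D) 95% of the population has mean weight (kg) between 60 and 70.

A confidence interval represents our confidence in the procedure, not a probability statement about the parameter.

Key concept: If we repeated this sampling process many times and computed a 95% CI each time, about 95% of those intervals would contain the true population parameter.

For this specific interval (60, 70):
- Midpoint (point estimate): 65
- Margin of error: 5

The correct interpretation is the one stating confidence that the true parameter lies in the interval — option A.

A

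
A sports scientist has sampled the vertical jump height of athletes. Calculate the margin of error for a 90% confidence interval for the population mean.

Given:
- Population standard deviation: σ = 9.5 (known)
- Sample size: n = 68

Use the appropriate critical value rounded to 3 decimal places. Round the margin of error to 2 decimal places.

The population standard deviation σ is known, so use the z-interval margin of error formula.

For 90% confidence, z* = 1.645 (from standard normal table)

Margin of error formula for z-interval: E = z* × σ/√n

E = 1.645 × 9.5/√68
  = 1.645 × 1.152044
  = 1.8951

Rounded to 2 decimal places:

1.90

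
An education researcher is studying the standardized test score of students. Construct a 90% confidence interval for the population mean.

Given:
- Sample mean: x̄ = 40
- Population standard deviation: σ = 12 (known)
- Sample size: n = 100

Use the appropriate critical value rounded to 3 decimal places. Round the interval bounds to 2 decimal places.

The population standard deviation σ is known, so use a z-interval (standard normal critical value).

For 90% confidence, z* = 1.645 (from standard normal table)

Standard error: SE = σ/√n = 12/√100 = 1.200000

Margin of error: E = z* × SE = 1.645 × 1.200000 = 1.9740

Z-interval: x̄ ± E = 40 ± 1.9740 = (38.0260, 41.9740)

Rounded to 2 decimal places:

(38.03, 41.97)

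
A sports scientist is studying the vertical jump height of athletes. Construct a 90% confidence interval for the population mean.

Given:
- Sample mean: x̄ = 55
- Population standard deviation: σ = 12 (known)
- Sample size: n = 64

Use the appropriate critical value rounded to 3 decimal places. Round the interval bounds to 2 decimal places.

The population standard deviation σ is known, so use a z-interval (standard normal critical value).

For 90% confidence, z* = 1.645 (from standard normal table)

Standard error: SE = σ/√n = 12/√64 = 1.500000

Margin of error: E = z* × SE = 1.645 × 1.500000 = 2.4675

Z-interval: x̄ ± E = 55 ± 2.4675 = (52.5325, 57.4675)

Rounded to 2 decimal places:

(52.53, 57.47)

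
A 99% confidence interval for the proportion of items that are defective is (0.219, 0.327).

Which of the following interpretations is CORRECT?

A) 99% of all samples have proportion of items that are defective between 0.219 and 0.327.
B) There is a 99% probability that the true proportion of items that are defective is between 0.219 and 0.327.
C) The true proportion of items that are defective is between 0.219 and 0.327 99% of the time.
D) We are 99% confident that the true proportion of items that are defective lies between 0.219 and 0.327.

A confidence interval represents our confidence in the procedure, not a probability statement about the parameter.

Key concept: If we repeated this sampling process many times and computed a 99% CI each time, about 99% of those intervals would contain the true population parameter.

For this specific interval (0.219, 0.327):
- Midpoint (point estimate): 0.273
- Margin of error: 0.054

The correct interpretation is the one stating confidence that the true parameter lies in the interval — option D.

D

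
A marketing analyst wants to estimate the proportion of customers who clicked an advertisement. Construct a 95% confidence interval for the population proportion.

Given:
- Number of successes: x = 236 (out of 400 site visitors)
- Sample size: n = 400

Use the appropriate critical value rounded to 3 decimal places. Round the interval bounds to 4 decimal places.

Sample proportion: p̂ = 236/400 = 0.590000

Check conditions for normal approximation:
  np̂ = 236 ≥ 10 ✓
  n(1-p̂) = 164 ≥ 10 ✓

The sample is large enough, so use a z-interval (normal approximation) for the proportion.

For 95% confidence, z* = 1.96 (from standard normal table)

Standard error: SE = √(p̂(1-p̂)/n) = √(0.590000×0.410000/400) = 0.02459167

Margin of error: E = z* × SE = 1.96 × 0.02459167 = 0.048200

Z-interval: p̂ ± E = 0.590000 ± 0.048200 = (0.541800, 0.638200)

Rounded to 4 decimal places:

(0.5418, 0.6382)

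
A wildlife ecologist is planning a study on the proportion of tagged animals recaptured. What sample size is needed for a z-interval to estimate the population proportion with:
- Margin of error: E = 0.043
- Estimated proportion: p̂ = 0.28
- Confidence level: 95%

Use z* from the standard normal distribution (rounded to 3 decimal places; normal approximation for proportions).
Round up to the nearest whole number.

Using z* for proportion z-interval (normal approximation).

For 95% confidence, z* = 1.96 (from standard normal table)

Sample size formula for proportion z-interval: n = z*²p̂(1-p̂)/E²

n = 1.96² × 0.28 × 0.72 / 0.043²
  = 3.8416 × 0.2016 / 0.001849
  = 418.8570

Round up to the nearest whole number: n = 419

419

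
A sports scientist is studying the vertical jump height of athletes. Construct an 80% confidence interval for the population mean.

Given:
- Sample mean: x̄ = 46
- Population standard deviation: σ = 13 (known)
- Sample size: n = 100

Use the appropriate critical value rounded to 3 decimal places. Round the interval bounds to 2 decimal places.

The population standard deviation σ is known, so use a z-interval (standard normal critical value).

For 80% confidence, z* = 1.282 (from standard normal table)

Standard error: SE = σ/√n = 13/√100 = 1.300000

Margin of error: E = z* × SE = 1.282 × 1.300000 = 1.6666

Z-interval: x̄ ± E = 46 ± 1.6666 = (44.3334, 47.6666)

Rounded to 2 decimal places:

(44.33, 47.67)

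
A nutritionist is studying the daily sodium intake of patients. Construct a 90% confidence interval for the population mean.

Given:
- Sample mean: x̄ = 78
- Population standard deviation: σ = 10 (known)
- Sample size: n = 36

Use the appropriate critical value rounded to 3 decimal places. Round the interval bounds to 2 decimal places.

The population standard deviation σ is known, so use a z-interval (standard normal critical value).

For 90% confidence, z* = 1.645 (from standard normal table)

Standard error: SE = σ/√n = 10/√36 = 1.666667

Margin of error: E = z* × SE = 1.645 × 1.666667 = 2.7417

Z-interval: x̄ ± E = 78 ± 2.7417 = (75.2583, 80.7417)

Rounded to 2 decimal places:

(75.26, 80.74)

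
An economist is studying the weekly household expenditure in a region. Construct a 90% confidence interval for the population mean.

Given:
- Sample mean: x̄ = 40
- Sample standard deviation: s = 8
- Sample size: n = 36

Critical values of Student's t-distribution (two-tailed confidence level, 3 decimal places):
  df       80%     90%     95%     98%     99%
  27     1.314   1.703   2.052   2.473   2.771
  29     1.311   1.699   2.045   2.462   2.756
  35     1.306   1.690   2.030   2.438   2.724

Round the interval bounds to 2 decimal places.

The population standard deviation σ is unknown (only the sample standard deviation s is given), so use a t-interval with df = n - 1 = 36 - 1 = 35.

For 90% confidence with df = 35, t* = 1.690 (from t-table)

Standard error: SE = s/√n = 8/√36 = 1.333333

Margin of error: E = t* × SE = 1.690 × 1.333333 = 2.2533

T-interval: x̄ ± E = 40 ± 2.2533 = (37.7467, 42.2533)

Rounded to 2 decimal places:

(37.75, 42.25)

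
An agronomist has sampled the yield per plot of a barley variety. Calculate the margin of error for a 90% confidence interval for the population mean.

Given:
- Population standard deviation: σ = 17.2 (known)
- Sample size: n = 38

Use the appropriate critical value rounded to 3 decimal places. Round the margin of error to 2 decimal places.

The population standard deviation σ is known, so use the z-interval margin of error formula.

For 90% confidence, z* = 1.645 (from standard normal table)

Margin of error formula for z-interval: E = z* × σ/√n

E = 1.645 × 17.2/√38
  = 1.645 × 2.790208
  = 4.5899

Rounded to 2 decimal places:

4.59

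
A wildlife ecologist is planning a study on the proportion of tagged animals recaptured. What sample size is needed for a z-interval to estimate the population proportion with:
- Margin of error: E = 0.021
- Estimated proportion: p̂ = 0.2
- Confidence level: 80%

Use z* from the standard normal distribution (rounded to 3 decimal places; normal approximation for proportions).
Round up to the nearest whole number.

Using z* for proportion z-interval (normal approximation).

For 80% confidence, z* = 1.282 (from standard normal table)

Sample size formula for proportion z-interval: n = z*²p̂(1-p̂)/E²

n = 1.282² × 0.2 × 0.8 / 0.021²
  = 1.643524 × 0.16 / 0.000441
  = 596.2899

Round up to the nearest whole number: n = 597

597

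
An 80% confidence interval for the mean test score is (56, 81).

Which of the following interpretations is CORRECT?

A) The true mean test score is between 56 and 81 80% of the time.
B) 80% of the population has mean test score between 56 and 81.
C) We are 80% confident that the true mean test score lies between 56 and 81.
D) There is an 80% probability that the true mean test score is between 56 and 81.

A confidence interval represents our confidence in the procedure, not a probability statement about the parameter.

Key concept: If we repeated this sampling process many times and computed an 80% CI each time, about 80% of those intervals would contain the true population parameter.

For this specific interval (56, 81):
- Midpoint (point estimate): 68.5
- Margin of error: 12.5

The correct interpretation is the one stating confidence that the true parameter lies in the interval — option C.

C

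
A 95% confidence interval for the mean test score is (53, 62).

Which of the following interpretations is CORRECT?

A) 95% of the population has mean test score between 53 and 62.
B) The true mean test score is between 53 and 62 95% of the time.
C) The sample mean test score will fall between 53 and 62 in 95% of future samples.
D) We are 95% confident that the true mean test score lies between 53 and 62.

A confidence interval represents our confidence in the procedure, not a probability statement about the parameter.

Key concept: If we repeated this sampling process many times and computed a 95% CI each time, about 95% of those intervals would contain the true population parameter.

For this specific interval (53, 62):
- Midpoint (point estimate): 57.5
- Margin of error: 4.5

The correct interpretation is the one stating confidence that the true parameter lies in the interval — option D.

D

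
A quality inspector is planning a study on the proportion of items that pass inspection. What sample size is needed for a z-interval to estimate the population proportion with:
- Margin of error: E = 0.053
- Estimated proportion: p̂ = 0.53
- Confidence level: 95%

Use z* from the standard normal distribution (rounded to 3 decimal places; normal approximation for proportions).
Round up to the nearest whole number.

Using z* for proportion z-interval (normal approximation).

For 95% confidence, z* = 1.96 (from standard normal table)

Sample size formula for proportion z-interval: n = z*²p̂(1-p̂)/E²

n = 1.96² × 0.53 × 0.47 / 0.053²
  = 3.8416 × 0.2491 / 0.002809
  = 340.6702

Round up to the nearest whole number: n = 341

341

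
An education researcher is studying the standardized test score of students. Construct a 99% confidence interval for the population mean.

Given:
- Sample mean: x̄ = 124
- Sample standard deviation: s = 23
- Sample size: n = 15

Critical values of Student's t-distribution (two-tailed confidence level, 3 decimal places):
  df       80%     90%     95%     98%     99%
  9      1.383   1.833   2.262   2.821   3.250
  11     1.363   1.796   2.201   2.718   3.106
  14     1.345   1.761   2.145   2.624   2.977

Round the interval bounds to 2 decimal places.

The population standard deviation σ is unknown (only the sample standard deviation s is given), so use a t-interval with df = n - 1 = 15 - 1 = 14.

For 99% confidence with df = 14, t* = 2.977 (from t-table)

Standard error: SE = s/√n = 23/√15 = 5.938574

Margin of error: E = t* × SE = 2.977 × 5.938574 = 17.6791

T-interval: x̄ ± E = 124 ± 17.6791 = (106.3209, 141.6791)

Rounded to 2 decimal places:

(106.32, 141.68)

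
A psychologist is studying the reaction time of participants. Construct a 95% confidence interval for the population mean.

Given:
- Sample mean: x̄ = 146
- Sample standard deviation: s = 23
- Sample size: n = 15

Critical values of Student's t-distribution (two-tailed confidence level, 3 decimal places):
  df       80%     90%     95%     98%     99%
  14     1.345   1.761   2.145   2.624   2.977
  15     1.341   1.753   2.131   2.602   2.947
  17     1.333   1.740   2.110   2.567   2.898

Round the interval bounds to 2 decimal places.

The population standard deviation σ is unknown (only the sample standard deviation s is given), so use a t-interval with df = n - 1 = 15 - 1 = 14.

For 95% confidence with df = 14, t* = 2.145 (from t-table)

Standard error: SE = s/√n = 23/√15 = 5.938574

Margin of error: E = t* × SE = 2.145 × 5.938574 = 12.7382

T-interval: x̄ ± E = 146 ± 12.7382 = (133.2618, 158.7382)

Rounded to 2 decimal places:

(133.26, 158.74)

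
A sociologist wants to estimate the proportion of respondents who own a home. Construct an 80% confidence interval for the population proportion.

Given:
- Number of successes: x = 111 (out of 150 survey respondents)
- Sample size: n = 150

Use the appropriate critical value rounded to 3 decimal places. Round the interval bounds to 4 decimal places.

Sample proportion: p̂ = 111/150 = 0.740000

Check conditions for normal approximation:
  np̂ = 111 ≥ 10 ✓
  n(1-p̂) = 39 ≥ 10 ✓

The sample is large enough, so use a z-interval (normal approximation) for the proportion.

For 80% confidence, z* = 1.282 (from standard normal table)

Standard error: SE = √(p̂(1-p̂)/n) = √(0.740000×0.260000/150) = 0.03581434

Margin of error: E = z* × SE = 1.282 × 0.03581434 = 0.045914

Z-interval: p̂ ± E = 0.740000 ± 0.045914 = (0.694086, 0.785914)

Rounded to 4 decimal places:

(0.6941, 0.7859)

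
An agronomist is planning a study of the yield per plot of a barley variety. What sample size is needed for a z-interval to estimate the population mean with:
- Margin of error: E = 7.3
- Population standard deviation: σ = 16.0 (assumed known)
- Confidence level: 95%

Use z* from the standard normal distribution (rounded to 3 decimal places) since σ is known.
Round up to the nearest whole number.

Using z* since population σ is known (z-interval formula).

For 95% confidence, z* = 1.96 (from standard normal table)

Sample size formula for z-interval: n = (z*σ/E)²

n = (1.96 × 16.0 / 7.3)²
  = (4.295890)²
  = 18.4547

Round up to the nearest whole number: n = 19

19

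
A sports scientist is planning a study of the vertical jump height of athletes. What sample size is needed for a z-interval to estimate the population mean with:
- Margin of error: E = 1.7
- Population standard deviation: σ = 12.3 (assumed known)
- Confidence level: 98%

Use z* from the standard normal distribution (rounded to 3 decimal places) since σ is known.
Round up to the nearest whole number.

Using z* since population σ is known (z-interval formula).

For 98% confidence, z* = 2.326 (from standard normal table)

Sample size formula for z-interval: n = (z*σ/E)²

n = (2.326 × 12.3 / 1.7)²
  = (16.829294)²
  = 283.2251

Round up to the nearest whole number: n = 284

284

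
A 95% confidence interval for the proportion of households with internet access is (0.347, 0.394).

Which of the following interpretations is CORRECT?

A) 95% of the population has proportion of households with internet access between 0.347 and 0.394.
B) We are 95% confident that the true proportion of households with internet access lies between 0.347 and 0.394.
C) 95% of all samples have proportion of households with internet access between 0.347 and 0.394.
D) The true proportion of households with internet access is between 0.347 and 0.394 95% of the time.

A confidence interval represents our confidence in the procedure, not a probability statement about the parameter.

Key concept: If we repeated this sampling process many times and computed a 95% CI each time, about 95% of those intervals would contain the true population parameter.

For this specific interval (0.347, 0.394):
- Midpoint (point estimate): 0.3705
- Margin of error: 0.0235

The correct interpretation is the one stating confidence that the true parameter lies in the interval — option B.

B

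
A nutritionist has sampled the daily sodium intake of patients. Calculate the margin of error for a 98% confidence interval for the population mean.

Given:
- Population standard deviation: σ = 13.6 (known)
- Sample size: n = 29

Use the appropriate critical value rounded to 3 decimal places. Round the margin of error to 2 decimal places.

The population standard deviation σ is known, so use the z-interval margin of error formula.

For 98% confidence, z* = 2.326 (from standard normal table)

Margin of error formula for z-interval: E = z* × σ/√n

E = 2.326 × 13.6/√29
  = 2.326 × 2.525457
  = 5.8742

Rounded to 2 decimal places:

5.87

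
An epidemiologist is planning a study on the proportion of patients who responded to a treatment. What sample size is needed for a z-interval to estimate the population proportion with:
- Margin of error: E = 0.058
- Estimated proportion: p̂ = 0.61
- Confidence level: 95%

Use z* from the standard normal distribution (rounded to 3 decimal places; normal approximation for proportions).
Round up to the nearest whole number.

Using z* for proportion z-interval (normal approximation).

For 95% confidence, z* = 1.96 (from standard normal table)

Sample size formula for proportion z-interval: n = z*²p̂(1-p̂)/E²

n = 1.96² × 0.61 × 0.39 / 0.058²
  = 3.8416 × 0.2379 / 0.003364
  = 271.6756

Round up to the nearest whole number: n = 272

272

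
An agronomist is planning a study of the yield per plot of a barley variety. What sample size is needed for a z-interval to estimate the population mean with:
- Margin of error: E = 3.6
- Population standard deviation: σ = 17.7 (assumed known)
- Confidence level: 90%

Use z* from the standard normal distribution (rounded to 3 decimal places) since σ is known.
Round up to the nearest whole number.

Using z* since population σ is known (z-interval formula).

For 90% confidence, z* = 1.645 (from standard normal table)

Sample size formula for z-interval: n = (z*σ/E)²

n = (1.645 × 17.7 / 3.6)²
  = (8.087917)²
  = 65.4144

Round up to the nearest whole number: n = 66

66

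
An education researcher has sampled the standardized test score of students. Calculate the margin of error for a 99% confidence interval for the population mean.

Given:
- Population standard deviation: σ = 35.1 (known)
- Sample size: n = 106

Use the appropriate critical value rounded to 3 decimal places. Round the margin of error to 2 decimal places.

The population standard deviation σ is known, so use the z-interval margin of error formula.

For 99% confidence, z* = 2.576 (from standard normal table)

Margin of error formula for z-interval: E = z* × σ/√n

E = 2.576 × 35.1/√106
  = 2.576 × 3.409213
  = 8.7821

Rounded to 2 decimal places:

8.78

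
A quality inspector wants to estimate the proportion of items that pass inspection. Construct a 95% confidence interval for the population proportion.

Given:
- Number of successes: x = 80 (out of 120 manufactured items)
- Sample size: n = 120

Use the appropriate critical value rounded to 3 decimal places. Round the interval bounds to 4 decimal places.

Sample proportion: p̂ = 80/120 = 0.666667

Check conditions for normal approximation:
  np̂ = 80 ≥ 10 ✓
  n(1-p̂) = 40 ≥ 10 ✓

The sample is large enough, so use a z-interval (normal approximation) for the proportion.

For 95% confidence, z* = 1.96 (from standard normal table)

Standard error: SE = √(p̂(1-p̂)/n) = √(0.666667×0.333333/120) = 0.04303315

Margin of error: E = z* × SE = 1.96 × 0.04303315 = 0.084345

Z-interval: p̂ ± E = 0.666667 ± 0.084345 = (0.582322, 0.751012)

Rounded to 4 decimal places:

(0.5823, 0.7510)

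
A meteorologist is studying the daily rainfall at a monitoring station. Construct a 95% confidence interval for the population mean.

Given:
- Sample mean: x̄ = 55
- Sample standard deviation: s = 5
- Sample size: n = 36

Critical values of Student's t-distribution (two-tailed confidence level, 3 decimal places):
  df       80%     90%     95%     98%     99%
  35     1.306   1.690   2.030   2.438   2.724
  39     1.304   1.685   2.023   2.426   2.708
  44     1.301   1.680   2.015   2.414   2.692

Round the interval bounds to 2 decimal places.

The population standard deviation σ is unknown (only the sample standard deviation s is given), so use a t-interval with df = n - 1 = 36 - 1 = 35.

For 95% confidence with df = 35, t* = 2.030 (from t-table)

Standard error: SE = s/√n = 5/√36 = 0.833333

Margin of error: E = t* × SE = 2.030 × 0.833333 = 1.6917

T-interval: x̄ ± E = 55 ± 1.6917 = (53.3083, 56.6917)

Rounded to 2 decimal places:

(53.31, 56.69)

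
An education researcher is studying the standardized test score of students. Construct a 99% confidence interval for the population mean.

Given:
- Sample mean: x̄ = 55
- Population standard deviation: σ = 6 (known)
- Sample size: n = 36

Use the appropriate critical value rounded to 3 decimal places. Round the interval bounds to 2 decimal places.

The population standard deviation σ is known, so use a z-interval (standard normal critical value).

For 99% confidence, z* = 2.576 (from standard normal table)

Standard error: SE = σ/√n = 6/√36 = 1.000000

Margin of error: E = z* × SE = 2.576 × 1.000000 = 2.5760

Z-interval: x̄ ± E = 55 ± 2.5760 = (52.4240, 57.5760)

Rounded to 2 decimal places:

(52.42, 57.58)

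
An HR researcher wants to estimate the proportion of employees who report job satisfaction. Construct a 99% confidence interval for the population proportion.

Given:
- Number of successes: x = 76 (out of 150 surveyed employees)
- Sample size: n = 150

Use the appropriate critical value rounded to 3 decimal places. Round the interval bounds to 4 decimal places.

Sample proportion: p̂ = 76/150 = 0.506667

Check conditions for normal approximation:
  np̂ = 76 ≥ 10 ✓
  n(1-p̂) = 74 ≥ 10 ✓

The sample is large enough, so use a z-interval (normal approximation) for the proportion.

For 99% confidence, z* = 2.576 (from standard normal table)

Standard error: SE = √(p̂(1-p̂)/n) = √(0.506667×0.493333/150) = 0.04082120

Margin of error: E = z* × SE = 2.576 × 0.04082120 = 0.105155

Z-interval: p̂ ± E = 0.506667 ± 0.105155 = (0.401511, 0.611822)

Rounded to 4 decimal places:

(0.4015, 0.6118)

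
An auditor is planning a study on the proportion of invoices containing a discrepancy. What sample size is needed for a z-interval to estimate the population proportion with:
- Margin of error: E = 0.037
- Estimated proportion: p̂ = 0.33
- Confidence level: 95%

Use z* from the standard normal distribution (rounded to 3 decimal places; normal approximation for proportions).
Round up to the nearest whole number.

Using z* for proportion z-interval (normal approximation).

For 95% confidence, z* = 1.96 (from standard normal table)

Sample size formula for proportion z-interval: n = z*²p̂(1-p̂)/E²

n = 1.96² × 0.33 × 0.67 / 0.037²
  = 3.8416 × 0.2211 / 0.001369
  = 620.4366

Round up to the nearest whole number: n = 621

621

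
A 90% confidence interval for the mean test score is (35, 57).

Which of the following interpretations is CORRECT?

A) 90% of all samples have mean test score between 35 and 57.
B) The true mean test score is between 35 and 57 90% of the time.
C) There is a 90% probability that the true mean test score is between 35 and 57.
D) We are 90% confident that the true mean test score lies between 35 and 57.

A confidence interval represents our confidence in the procedure, not a probability statement about the parameter.

Key concept: If we repeated this sampling process many times and computed a 90% CI each time, about 90% of those intervals would contain the true population parameter.

For this specific interval (35, 57):
- Midpoint (point estimate): 46
- Margin of error: 11

The correct interpretation is the one stating confidence that the true parameter lies in the interval — option D.

D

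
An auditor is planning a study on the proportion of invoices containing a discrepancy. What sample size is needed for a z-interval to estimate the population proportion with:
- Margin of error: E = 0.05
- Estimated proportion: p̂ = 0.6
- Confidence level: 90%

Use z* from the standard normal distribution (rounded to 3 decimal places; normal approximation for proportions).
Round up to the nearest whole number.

Using z* for proportion z-interval (normal approximation).

For 90% confidence, z* = 1.645 (from standard normal table)

Sample size formula for proportion z-interval: n = z*²p̂(1-p̂)/E²

n = 1.645² × 0.6 × 0.4 / 0.05²
  = 2.706025 × 0.24 / 0.0025
  = 259.7784

Round up to the nearest whole number: n = 260

260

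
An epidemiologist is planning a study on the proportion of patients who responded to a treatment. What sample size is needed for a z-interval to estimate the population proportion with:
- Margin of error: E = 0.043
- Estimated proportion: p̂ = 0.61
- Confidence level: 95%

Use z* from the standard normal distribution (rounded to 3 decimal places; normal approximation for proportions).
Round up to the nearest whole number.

Using z* for proportion z-interval (normal approximation).

For 95% confidence, z* = 1.96 (from standard normal table)

Sample size formula for proportion z-interval: n = z*²p̂(1-p̂)/E²

n = 1.96² × 0.61 × 0.39 / 0.043²
  = 3.8416 × 0.2379 / 0.001849
  = 494.2762

Round up to the nearest whole number: n = 495

495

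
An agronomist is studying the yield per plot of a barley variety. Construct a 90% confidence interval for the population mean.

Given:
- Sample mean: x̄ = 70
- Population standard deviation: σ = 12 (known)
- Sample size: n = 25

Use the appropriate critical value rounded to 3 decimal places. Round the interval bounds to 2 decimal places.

The population standard deviation σ is known, so use a z-interval (standard normal critical value).

For 90% confidence, z* = 1.645 (from standard normal table)

Standard error: SE = σ/√n = 12/√25 = 2.400000

Margin of error: E = z* × SE = 1.645 × 2.400000 = 3.9480

Z-interval: x̄ ± E = 70 ± 3.9480 = (66.0520, 73.9480)

Rounded to 2 decimal places:

(66.05, 73.95)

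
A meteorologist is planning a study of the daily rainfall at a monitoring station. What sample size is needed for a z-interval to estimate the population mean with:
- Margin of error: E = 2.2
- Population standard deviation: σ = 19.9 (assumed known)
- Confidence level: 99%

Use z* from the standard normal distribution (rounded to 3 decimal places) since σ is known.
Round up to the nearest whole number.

Using z* since population σ is known (z-interval formula).

For 99% confidence, z* = 2.576 (from standard normal table)

Sample size formula for z-interval: n = (z*σ/E)²

n = (2.576 × 19.9 / 2.2)²
  = (23.301091)²
  = 542.9408

Round up to the nearest whole number: n = 543

543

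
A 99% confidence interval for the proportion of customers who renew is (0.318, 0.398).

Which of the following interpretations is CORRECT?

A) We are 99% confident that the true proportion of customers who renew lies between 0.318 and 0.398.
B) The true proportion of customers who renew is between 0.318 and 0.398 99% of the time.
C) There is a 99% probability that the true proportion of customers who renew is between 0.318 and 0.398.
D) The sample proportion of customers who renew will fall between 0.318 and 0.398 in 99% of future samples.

A confidence interval represents our confidence in the procedure, not a probability statement about the parameter.

Key concept: If we repeated this sampling process many times and computed a 99% CI each time, about 99% of those intervals would contain the true population parameter.

For this specific interval (0.318, 0.398):
- Midpoint (point estimate): 0.358
- Margin of error: 0.04

The correct interpretation is the one stating confidence that the true parameter lies in the interval — option A.

A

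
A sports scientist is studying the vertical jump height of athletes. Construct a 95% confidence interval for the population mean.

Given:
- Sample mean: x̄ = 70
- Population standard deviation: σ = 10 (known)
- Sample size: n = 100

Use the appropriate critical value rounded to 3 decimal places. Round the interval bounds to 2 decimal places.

The population standard deviation σ is known, so use a z-interval (standard normal critical value).

For 95% confidence, z* = 1.96 (from standard normal table)

Standard error: SE = σ/√n = 10/√100 = 1.000000

Margin of error: E = z* × SE = 1.96 × 1.000000 = 1.9600

Z-interval: x̄ ± E = 70 ± 1.9600 = (68.0400, 71.9600)

Rounded to 2 decimal places:

(68.04, 71.96)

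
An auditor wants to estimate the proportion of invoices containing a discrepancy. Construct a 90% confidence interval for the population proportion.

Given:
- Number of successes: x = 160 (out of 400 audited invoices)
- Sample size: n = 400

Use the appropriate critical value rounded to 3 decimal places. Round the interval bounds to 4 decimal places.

Sample proportion: p̂ = 160/400 = 0.400000

Check conditions for normal approximation:
  np̂ = 160 ≥ 10 ✓
  n(1-p̂) = 240 ≥ 10 ✓

The sample is large enough, so use a z-interval (normal approximation) for the proportion.

For 90% confidence, z* = 1.645 (from standard normal table)

Standard error: SE = √(p̂(1-p̂)/n) = √(0.400000×0.600000/400) = 0.02449490

Margin of error: E = z* × SE = 1.645 × 0.02449490 = 0.040294

Z-interval: p̂ ± E = 0.400000 ± 0.040294 = (0.359706, 0.440294)

Rounded to 4 decimal places:

(0.3597, 0.4403)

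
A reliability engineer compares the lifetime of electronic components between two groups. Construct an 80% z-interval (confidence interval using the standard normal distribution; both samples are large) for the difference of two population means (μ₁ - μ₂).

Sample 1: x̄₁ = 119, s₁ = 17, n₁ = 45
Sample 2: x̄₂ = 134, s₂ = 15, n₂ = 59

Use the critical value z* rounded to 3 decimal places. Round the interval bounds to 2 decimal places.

Both samples are large (n₁ = 45 ≥ 30, n₂ = 59 ≥ 30), so a z-interval for the difference of means applies.

Point estimate: x̄₁ - x̄₂ = 119 - 134 = -15

Standard error: SE = √(s₁²/n₁ + s₂²/n₂)
= √(17²/45 + 15²/59)
= √(6.422222 + 3.813559)
= 3.199341

For 80% confidence, z* = 1.282 (from standard normal table)
Margin of error: E = z* × SE = 1.282 × 3.199341 = 4.1016

Z-interval: (x̄₁ - x̄₂) ± E = -15 ± 4.1016 = (-19.1016, -10.8984)

Rounded to 2 decimal places:

(-19.10, -10.90)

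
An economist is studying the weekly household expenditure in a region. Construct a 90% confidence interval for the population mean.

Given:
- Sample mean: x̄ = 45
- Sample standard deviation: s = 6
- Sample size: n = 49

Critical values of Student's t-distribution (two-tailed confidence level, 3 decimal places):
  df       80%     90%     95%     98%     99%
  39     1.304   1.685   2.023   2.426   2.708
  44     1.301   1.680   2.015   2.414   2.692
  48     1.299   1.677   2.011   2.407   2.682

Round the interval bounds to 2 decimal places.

The population standard deviation σ is unknown (only the sample standard deviation s is given), so use a t-interval with df = n - 1 = 49 - 1 = 48.

For 90% confidence with df = 48, t* = 1.677 (from t-table)

Standard error: SE = s/√n = 6/√49 = 0.857143

Margin of error: E = t* × SE = 1.677 × 0.857143 = 1.4374

T-interval: x̄ ± E = 45 ± 1.4374 = (43.5626, 46.4374)

Rounded to 2 decimal places:

(43.56, 46.44)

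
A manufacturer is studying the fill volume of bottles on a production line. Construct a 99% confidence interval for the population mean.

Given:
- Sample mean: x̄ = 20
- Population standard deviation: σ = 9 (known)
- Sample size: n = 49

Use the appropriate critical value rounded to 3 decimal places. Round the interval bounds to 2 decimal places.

The population standard deviation σ is known, so use a z-interval (standard normal critical value).

For 99% confidence, z* = 2.576 (from standard normal table)

Standard error: SE = σ/√n = 9/√49 = 1.285714

Margin of error: E = z* × SE = 2.576 × 1.285714 = 3.3120

Z-interval: x̄ ± E = 20 ± 3.3120 = (16.6880, 23.3120)

Rounded to 2 decimal places:

(16.69, 23.31)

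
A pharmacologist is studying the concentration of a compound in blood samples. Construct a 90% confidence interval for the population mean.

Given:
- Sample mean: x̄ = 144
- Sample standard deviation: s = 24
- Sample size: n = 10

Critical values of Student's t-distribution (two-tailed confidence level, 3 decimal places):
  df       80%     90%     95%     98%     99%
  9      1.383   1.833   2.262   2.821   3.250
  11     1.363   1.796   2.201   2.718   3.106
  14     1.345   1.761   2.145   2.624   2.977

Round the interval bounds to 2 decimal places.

The population standard deviation σ is unknown (only the sample standard deviation s is given), so use a t-interval with df = n - 1 = 10 - 1 = 9.

For 90% confidence with df = 9, t* = 1.833 (from t-table)

Standard error: SE = s/√n = 24/√10 = 7.589466

Margin of error: E = t* × SE = 1.833 × 7.589466 = 13.9115

T-interval: x̄ ± E = 144 ± 13.9115 = (130.0885, 157.9115)

Rounded to 2 decimal places:

(130.09, 157.91)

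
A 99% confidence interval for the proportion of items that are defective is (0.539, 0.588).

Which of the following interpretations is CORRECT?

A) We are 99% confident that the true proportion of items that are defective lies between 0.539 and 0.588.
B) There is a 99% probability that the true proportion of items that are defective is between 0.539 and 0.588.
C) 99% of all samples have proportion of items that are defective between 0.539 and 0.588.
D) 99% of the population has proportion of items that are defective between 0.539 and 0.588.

A confidence interval represents our confidence in the procedure, not a probability statement about the parameter.

Key concept: If we repeated this sampling process many times and computed a 99% CI each time, about 99% of those intervals would contain the true population parameter.

For this specific interval (0.539, 0.588):
- Midpoint (point estimate): 0.5635
- Margin of error: 0.0245

The correct interpretation is the one stating confidence that the true parameter lies in the interval — option A.

A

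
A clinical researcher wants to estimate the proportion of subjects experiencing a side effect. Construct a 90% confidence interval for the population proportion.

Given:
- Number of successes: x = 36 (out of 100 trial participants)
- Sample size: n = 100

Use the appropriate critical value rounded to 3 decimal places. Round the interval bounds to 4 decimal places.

Sample proportion: p̂ = 36/100 = 0.360000

Check conditions for normal approximation:
  np̂ = 36 ≥ 10 ✓
  n(1-p̂) = 64 ≥ 10 ✓

The sample is large enough, so use a z-interval (normal approximation) for the proportion.

For 90% confidence, z* = 1.645 (from standard normal table)

Standard error: SE = √(p̂(1-p̂)/n) = √(0.360000×0.640000/100) = 0.04800000

Margin of error: E = z* × SE = 1.645 × 0.04800000 = 0.078960

Z-interval: p̂ ± E = 0.360000 ± 0.078960 = (0.281040, 0.438960)

Rounded to 4 decimal places:

(0.2810, 0.4390)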